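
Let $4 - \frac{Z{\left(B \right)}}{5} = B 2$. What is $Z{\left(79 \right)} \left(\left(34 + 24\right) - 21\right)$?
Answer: $-28490$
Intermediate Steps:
$Z{\left(B \right)} = 20 - 10 B$ ($Z{\left(B \right)} = 20 - 5 B 2 = 20 - 5 \cdot 2 B = 20 - 10 B$)
$Z{\left(79 \right)} \left(\left(34 + 24\right) - 21\right) = \left(20 - 790\right) \left(\left(34 + 24\right) - 21\right) = \left(20 - 790\right) \left(58 - 21\right) = \left(-770\right) 37 = -28490$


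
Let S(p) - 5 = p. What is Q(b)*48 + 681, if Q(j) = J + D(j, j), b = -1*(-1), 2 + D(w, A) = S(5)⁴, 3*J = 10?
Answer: 480745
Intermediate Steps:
J = 10/3 (J = (⅓)*10 = 10/3 ≈ 3.3333)
S(p) = 5 + p
D(w, A) = 9998 (D(w, A) = -2 + (5 + 5)⁴ = -2 + 10⁴ = -2 + 10000 = 9998)
b = 1
Q(j) = 30004/3 (Q(j) = 10/3 + 9998 = 30004/3)
Q(b)*48 + 681 = (30004/3)*48 + 681 = 480064 + 681 = 480745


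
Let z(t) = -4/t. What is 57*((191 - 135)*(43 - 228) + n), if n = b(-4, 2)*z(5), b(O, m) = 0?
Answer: -590520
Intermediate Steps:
n = 0 (n = 0*(-4/5) = 0)
57*((191 - 135)*(43 - 228) + n) = 57*((191 - 135)*(43 - 228) + 0) = 57*(56*(-185) + 0) = 57*(-10360 + 0) = 57*(-10360) = -590520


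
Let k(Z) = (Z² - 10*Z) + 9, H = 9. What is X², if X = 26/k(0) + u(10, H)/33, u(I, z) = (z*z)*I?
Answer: 7376656/9801 ≈ 752.64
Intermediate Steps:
u(I, z) = I*z² (u(I, z) = z²*I = I*z²)
k(Z) = 9 + Z² - 10*Z
X = 2716/99 (X = 26/(9 + 0² - 10*0) + (10*9²)/33 = 26/(9 + 0 + 0) + (10*81)*(1/33) = 26/9 + 810*(1/33) = 26*(⅑) + 270/11 = 26/9 + 270/11 = 2716/99 ≈ 27.434)
X² = (2716/99)² = 7376656/9801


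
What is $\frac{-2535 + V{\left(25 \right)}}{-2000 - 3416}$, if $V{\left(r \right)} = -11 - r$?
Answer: $\frac{2571}{5416} \approx 0.4747$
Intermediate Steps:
$\frac{-2535 + V{\left(25 \right)}}{-2000 - 3416} = \frac{-2535 - 36}{-2000 - 3416} = \frac{-2535 - 36}{-5416} = \left(-2535 - 36\right) \left(- \frac{1}{5416}\right) = \left(-2571\right) \left(- \frac{1}{5416}\right) = \frac{2571}{5416}$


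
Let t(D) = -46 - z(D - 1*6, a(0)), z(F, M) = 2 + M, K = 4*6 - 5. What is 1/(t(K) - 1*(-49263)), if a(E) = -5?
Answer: 1/49220 ≈ 2.0317e-5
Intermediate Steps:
K = 19 (K = 24 - 5 = 19)
t(D) = -43 (t(D) = -46 - (2 - 5) = -46 - 1*(-3) = -46 + 3 = -43)
1/(t(K) - 1*(-49263)) = 1/(-43 - 1*(-49263)) = 1/(-43 + 49263) = 1/49220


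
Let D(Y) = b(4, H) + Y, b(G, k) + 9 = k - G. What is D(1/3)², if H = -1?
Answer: 1681/9 ≈ 186.78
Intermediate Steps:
b(G, k) = -9 + k - G (b(G, k) = -9 + (k - G) = -9 + k - G)
D(Y) = -14 + Y (D(Y) = (-9 - 1 - 1*4) + Y = (-9 - 1 - 4) + Y = -14 + Y)
D(1/3)² = (-14 + 1/3)² = (-14 + ⅓)² = (-41/3)² = 1681/9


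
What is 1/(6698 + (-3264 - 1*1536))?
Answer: 1/1898 ≈ 0.00052687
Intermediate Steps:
1/(6698 + (-3264 - 1*1536)) = 1/(6698 + (-3264 - 1536)) = 1/(6698 - 4800) = 1/1898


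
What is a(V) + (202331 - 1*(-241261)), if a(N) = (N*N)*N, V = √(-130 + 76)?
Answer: 443592 - 162*I*√6 ≈ 4.4359e+5 - 396.82*I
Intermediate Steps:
V = 3*I*√6 (V = √(-54) = 3*I*√6 ≈ 7.3485*I)
a(N) = N³ (a(N) = N²*N = N³)
a(V) + (202331 - 1*(-241261)) = (3*I*√6)³ + (202331 - 1*(-241261)) = -162*I*√6 + (202331 + 241261) = -162*I*√6 + 443592 = 443592 - 162*I*√6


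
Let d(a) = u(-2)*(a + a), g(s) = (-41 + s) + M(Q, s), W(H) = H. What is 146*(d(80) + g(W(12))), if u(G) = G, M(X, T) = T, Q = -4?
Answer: -49202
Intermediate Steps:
g(s) = -41 + 2*s (g(s) = (-41 + s) + s = -41 + 2*s)
d(a) = -4*a (d(a) = -2*(a + a) = -4*a)
146*(d(80) + g(W(12))) = 146*(-4*80 + (-41 + 2*12)) = 146*(-320 + (-41 + 24)) = 146*(-320 - 17) = 146*(-337) = -49202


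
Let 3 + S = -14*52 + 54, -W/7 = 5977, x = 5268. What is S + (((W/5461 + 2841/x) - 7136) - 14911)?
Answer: -5069313007/223012 ≈ -22731.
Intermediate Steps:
W = -41839 (W = -7*5977 = -41839)
S = -677 (S = -3 + (-14*52 + 54) = -3 + (-728 + 54) = -3 - 674 = -677)
S + (((W/5461 + 2841/x) - 7136) - 14911) = -677 + (((-41839/5461 + 2841/5268) - 7136) - 14911) = -677 + (((-41839*1/5461 + 2841*(1/5268)) - 7136) - 14911) = -677 + (((-973/127 + 947/1756) - 7136) - 14911) = -677 + ((-1588319/223012 - 7136) - 14911) = -677 + (-1593001951/223012 - 14911) = -677 - 4918333883/223012 = -5069313007/223012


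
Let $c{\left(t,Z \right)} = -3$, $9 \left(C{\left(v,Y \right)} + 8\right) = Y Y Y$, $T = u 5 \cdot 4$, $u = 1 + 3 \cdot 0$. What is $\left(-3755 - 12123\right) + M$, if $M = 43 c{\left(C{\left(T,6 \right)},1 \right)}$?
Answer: $-16007$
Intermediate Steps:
$u = 1$ ($u = 1 + 0 = 1$)
$T = 20$ ($T = 1 \cdot 5 \cdot 4 = 5 \cdot 4 = 20$)
$C{\left(v,Y \right)} = -8 + \frac{Y^{3}}{9}$ ($C{\left(v,Y \right)} = -8 + \frac{Y Y Y}{9} = -8 + \frac{Y^{2} Y}{9} = -8 + \frac{Y^{3}}{9}$)
$M = -129$ ($M = 43 \left(-3\right) = -129$)
$\left(-3755 - 12123\right) + M = \left(-3755 - 12123\right) - 129 = -15878 - 129 = -16007$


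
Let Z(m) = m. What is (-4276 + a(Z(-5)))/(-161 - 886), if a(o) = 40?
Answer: 1412/349 ≈ 4.0458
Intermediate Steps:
(-4276 + a(Z(-5)))/(-161 - 886) = (-4276 + 40)/(-161 - 886) = -4236/(-1047) = -4236*(-1/1047) = 1412/349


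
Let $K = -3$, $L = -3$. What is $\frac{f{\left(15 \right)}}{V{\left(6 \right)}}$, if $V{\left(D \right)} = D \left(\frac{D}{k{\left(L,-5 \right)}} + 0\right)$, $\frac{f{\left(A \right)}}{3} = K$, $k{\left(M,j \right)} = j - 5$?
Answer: $\frac{5}{2} \approx 2.5$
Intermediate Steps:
$k{\left(M,j \right)} = -5 + j$ ($k{\left(M,j \right)} = j - 5 = -5 + j$)
$f{\left(A \right)} = -9$ ($f{\left(A \right)} = 3 \left(-3\right) = -9$)
$V{\left(D \right)} = - \frac{D^{2}}{10}$ ($V{\left(D \right)} = D \left(\frac{D}{-5 - 5} + 0\right) = D \left(\frac{D}{-10} + 0\right) = D \left(D \left(- \frac{1}{10}\right) + 0\right) = D \left(- \frac{D}{10} + 0\right) = D \left(- \frac{D}{10}\right) = - \frac{D^{2}}{10}$)
$\frac{f{\left(15 \right)}}{V{\left(6 \right)}} = - \frac{9}{\left(- \frac{1}{10}\right) 6^{2}} = - \frac{9}{\left(- \frac{1}{10}\right) 36} = - \frac{9}{- \frac{18}{5}} = \left(-9\right) \left(- \frac{5}{18}\right) = \frac{5}{2}$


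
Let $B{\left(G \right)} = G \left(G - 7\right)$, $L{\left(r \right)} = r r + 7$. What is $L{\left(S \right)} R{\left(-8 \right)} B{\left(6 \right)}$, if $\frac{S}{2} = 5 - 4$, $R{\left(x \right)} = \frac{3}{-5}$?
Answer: $\frac{198}{5} \approx 39.6$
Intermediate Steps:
$R{\left(x \right)} = - \frac{3}{5}$ ($R{\left(x \right)} = 3 \left(- \frac{1}{5}\right) = - \frac{3}{5}$)
$S = 2$ ($S = 2 \left(5 - 4\right) = 2 \cdot 1 = 2$)
$L{\left(r \right)} = 7 + r^{2}$ ($L{\left(r \right)} = r^{2} + 7 = 7 + r^{2}$)
$B{\left(G \right)} = G \left(-7 + G\right)$
$L{\left(S \right)} R{\left(-8 \right)} B{\left(6 \right)} = \left(7 + 2^{2}\right) \left(- \frac{3}{5}\right) 6 \left(-7 + 6\right) = \left(7 + 4\right) \left(- \frac{3}{5}\right) 6 \left(-1\right) = 11 \left(- \frac{3}{5}\right) \left(-6\right) = \left(- \frac{33}{5}\right) \left(-6\right) = \frac{198}{5}$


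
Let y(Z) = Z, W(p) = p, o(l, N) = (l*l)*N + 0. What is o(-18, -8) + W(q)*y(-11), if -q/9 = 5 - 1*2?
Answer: -2295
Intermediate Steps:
o(l, N) = N*l² (o(l, N) = l²*N + 0 = N*l² + 0 = N*l²)
q = -27 (q = -9*(5 - 1*2) = -9*(5 - 2) = -9*3 = -27)
o(-18, -8) + W(q)*y(-11) = -8*(-18)² - 27*(-11) = -8*324 + 297 = -2592 + 297 = -2295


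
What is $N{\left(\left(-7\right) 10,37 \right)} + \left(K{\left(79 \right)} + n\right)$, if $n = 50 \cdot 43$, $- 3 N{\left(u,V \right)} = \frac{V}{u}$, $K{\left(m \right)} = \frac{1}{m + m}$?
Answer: $\frac{17835764}{8295} \approx 2150.2$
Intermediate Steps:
$K{\left(m \right)} = \frac{1}{2 m}$
$N{\left(u,V \right)} = - \frac{V}{3 u}$ ($N{\left(u,V \right)} = - \frac{V \frac{1}{u}}{3} = - \frac{V}{3 u}$)
$n = 2150$
$N{\left(\left(-7\right) 10,37 \right)} + \left(K{\left(79 \right)} + n\right) = \left(- \frac{1}{3}\right) 37 \frac{1}{\left(-7\right) 10} + \left(\frac{1}{2 \cdot 79} + 2150\right) = \left(- \frac{1}{3}\right) 37 \frac{1}{-70} + \left(\frac{1}{2} \cdot \frac{1}{79} + 2150\right) = \left(- \frac{1}{3}\right) 37 \left(- \frac{1}{70}\right) + \left(\frac{1}{158} + 2150\right) = \frac{37}{210} + \frac{339701}{158} = \frac{17835764}{8295}$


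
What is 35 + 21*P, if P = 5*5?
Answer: 560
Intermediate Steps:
P = 25
35 + 21*P = 35 + 21*25 = 35 + 525 = 560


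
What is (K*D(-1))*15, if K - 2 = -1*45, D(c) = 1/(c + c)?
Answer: 645/2 ≈ 322.50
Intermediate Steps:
D(c) = 1/(2*c)
K = -43 (K = 2 - 1*45 = 2 - 45 = -43)
(K*D(-1))*15 = -43/(2*(-1))*15 = -43*(-1)/2*15 = -43*(-½)*15 = (43/2)*15 = 645/2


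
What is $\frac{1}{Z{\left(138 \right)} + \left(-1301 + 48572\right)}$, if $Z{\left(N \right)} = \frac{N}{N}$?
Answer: $\frac{1}{47272} \approx 2.1154 \cdot 10^{-5}$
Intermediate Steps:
$Z{\left(N \right)} = 1$
$\frac{1}{Z{\left(138 \right)} + \left(-1301 + 48572\right)} = \frac{1}{1 + \left(-1301 + 48572\right)} = \frac{1}{1 + 47271} = \frac{1}{47272}$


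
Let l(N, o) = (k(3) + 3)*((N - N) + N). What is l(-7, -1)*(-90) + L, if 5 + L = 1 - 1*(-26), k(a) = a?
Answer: 3802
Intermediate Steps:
L = 22 (L = -5 + (1 - 1*(-26)) = -5 + (1 + 26) = -5 + 27 = 22)
l(N, o) = 6*N (l(N, o) = (3 + 3)*((N - N) + N) = 6*(0 + N) = 6*N)
l(-7, -1)*(-90) + L = (6*(-7))*(-90) + 22 = -42*(-90) + 22 = 3780 + 22 = 3802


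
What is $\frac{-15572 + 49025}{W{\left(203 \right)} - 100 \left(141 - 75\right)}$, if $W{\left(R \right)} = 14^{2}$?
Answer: $- \frac{33453}{6404} \approx -5.2238$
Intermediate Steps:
$W{\left(R \right)} = 196$
$\frac{-15572 + 49025}{W{\left(203 \right)} - 100 \left(141 - 75\right)} = \frac{-15572 + 49025}{196 - 100 \left(141 - 75\right)} = \frac{33453}{196 - 100 \left(141 - 75\right)} = \frac{33453}{196 - 6600} = \frac{33453}{-6404} = 33453 \left(- \frac{1}{6404}\right) = - \frac{33453}{6404}$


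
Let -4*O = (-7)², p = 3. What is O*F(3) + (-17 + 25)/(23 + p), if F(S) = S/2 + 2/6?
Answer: -6911/312 ≈ -22.151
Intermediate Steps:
F(S) = ⅓ + S/2 (F(S) = S*(½) + 2*(⅙) = S/2 + ⅓ = ⅓ + S/2)
O = -49/4 (O = -¼*(-7)² = -¼*49 = -49/4 ≈ -12.250)
O*F(3) + (-17 + 25)/(23 + p) = -49*(⅓ + (½)*3)/4 + (-17 + 25)/(23 + 3) = -49*(⅓ + 3/2)/4 + 8/26 = -49/4*11/6 + 8*(1/26) = -539/24 + 4/13 = -6911/312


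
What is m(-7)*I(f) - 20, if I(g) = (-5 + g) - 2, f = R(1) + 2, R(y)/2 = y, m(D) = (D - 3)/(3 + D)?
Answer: -55/2 ≈ -27.500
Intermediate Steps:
m(D) = (-3 + D)/(3 + D)
R(y) = 2*y
f = 4 (f = 2*1 + 2 = 2 + 2 = 4)
I(g) = -7 + g
m(-7)*I(f) - 20 = ((-3 - 7)/(3 - 7))*(-7 + 4) - 20 = (-10/(-4))*(-3) - 20 = -¼*(-10)*(-3) - 20 = (5/2)*(-3) - 20 = -15/2 - 20 = -55/2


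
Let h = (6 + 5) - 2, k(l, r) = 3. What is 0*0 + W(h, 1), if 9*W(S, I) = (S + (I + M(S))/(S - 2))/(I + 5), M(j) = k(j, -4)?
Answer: 67/378 ≈ 0.17725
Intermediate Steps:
M(j) = 3
h = 9 (h = 11 - 2 = 9)
W(S, I) = (S + (3 + I)/(-2 + S))/(9*(5 + I)) (W(S, I) = ((S + (I + 3)/(S - 2))/(I + 5))/9 = ((S + (3 + I)/(-2 + S))/(5 + I))/9 = (S + (3 + I)/(-2 + S))/(9*(5 + I)))
0*0 + W(h, 1) = 0*0 + (3 + 1 + 9² - 2*9)/(9*(-10 - 2*1 + 5*9 + 1*9)) = 0 + (3 + 1 + 81 - 18)/(9*(-10 - 2 + 45 + 9)) = 0 + (⅑)*67/42 = 0 + (⅑)*(1/42)*67 = 0 + 67/378 = 67/378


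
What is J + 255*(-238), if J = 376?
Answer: -60314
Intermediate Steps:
J + 255*(-238) = 376 + 255*(-238) = 376 - 60690 = -60314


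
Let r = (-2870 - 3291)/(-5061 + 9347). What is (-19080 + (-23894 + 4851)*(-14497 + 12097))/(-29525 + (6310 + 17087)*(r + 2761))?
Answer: 39160427664/55320224479 ≈ 0.70789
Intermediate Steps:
r = -6161/4286 ≈ -1.4375
(-19080 + (-23894 + 4851)*(-14497 + 12097))/(-29525 + (6310 + 17087)*(r + 2761)) = (-19080 + (-23894 + 4851)*(-14497 + 12097))/(-29525 + (6310 + 17087)*(-6161/4286 + 2761)) = (-19080 - 19043*(-2400))/(-29525 + 23397*(11827485/4286)) = (-19080 + 45703200)/(-29525 + 276727666545/4286) = 45684120/(276601122395/4286) = 45684120*(4286/276601122395) = 39160427664/55320224479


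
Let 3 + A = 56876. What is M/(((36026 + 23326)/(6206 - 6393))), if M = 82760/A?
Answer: -1934515/421940787 ≈ -0.0045848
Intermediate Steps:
A = 56873 (A = -3 + 56876 = 56873)
M = 82760/56873 ≈ 1.4552
M/(((36026 + 23326)/(6206 - 6393))) = 82760/(56873*(((36026 + 23326)/(6206 - 6393)))) = 82760/(56873*((59352/(-187)))) = 82760/(56873*((59352*(-1/187)))) = 82760/(56873*(-59352/187)) = (82760/56873)*(-187/59352) = -1934515/421940787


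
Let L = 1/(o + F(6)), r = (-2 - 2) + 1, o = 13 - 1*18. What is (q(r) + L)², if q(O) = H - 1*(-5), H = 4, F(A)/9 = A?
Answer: 195364/2401 ≈ 81.368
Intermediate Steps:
F(A) = 9*A
o = -5 (o = 13 - 18 = -5)
r = -3 (r = -4 + 1 = -3)
q(O) = 9 (q(O) = 4 - 1*(-5) = 4 + 5 = 9)
L = 1/49 (L = 1/(-5 + 9*6) = 1/(-5 + 54) = 1/49 ≈ 0.020408)
(q(r) + L)² = (9 + 1/49)² = (442/49)² = 195364/2401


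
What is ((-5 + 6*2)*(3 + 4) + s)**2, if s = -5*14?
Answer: 441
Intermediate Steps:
s = -70
((-5 + 6*2)*(3 + 4) + s)**2 = ((-5 + 6*2)*(3 + 4) - 70)**2 = ((-5 + 12)*7 - 70)**2 = (7*7 - 70)**2 = (49 - 70)**2 = (-21)**2 = 441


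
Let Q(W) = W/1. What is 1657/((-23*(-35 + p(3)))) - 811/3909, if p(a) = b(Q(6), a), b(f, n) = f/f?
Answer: 5843011/3056838 ≈ 1.9115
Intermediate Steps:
Q(W) = W (Q(W) = W*1 = W)
b(f, n) = 1
p(a) = 1
1657/((-23*(-35 + p(3)))) - 811/3909 = 1657/((-23*(-35 + 1))) - 811/3909 = 1657/((-23*(-34))) - 811*1/3909 = 1657/782 - 811/3909 = 5843011/3056838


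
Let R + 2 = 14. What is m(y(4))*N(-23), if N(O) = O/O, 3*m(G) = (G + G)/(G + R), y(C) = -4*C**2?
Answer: 32/39 ≈ 0.82051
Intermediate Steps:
R = 12 (R = -2 + 14 = 12)
m(G) = 2*G/(3*(12 + G)) (m(G) = ((G + G)/(G + 12))/3 = ((2*G)/(12 + G))/3 = (2*G/(12 + G))/3 = 2*G/(3*(12 + G)))
N(O) = 1
m(y(4))*N(-23) = (2*(-4*4**2)/(3*(12 - 4*4**2)))*1 = (2*(-4*16)/(3*(12 - 4*16)))*1 = ((2/3)*(-64)/(12 - 64))*1 = ((2/3)*(-64)/(-52))*1 = ((2/3)*(-64)*(-1/52))*1 = (32/39)*1 = 32/39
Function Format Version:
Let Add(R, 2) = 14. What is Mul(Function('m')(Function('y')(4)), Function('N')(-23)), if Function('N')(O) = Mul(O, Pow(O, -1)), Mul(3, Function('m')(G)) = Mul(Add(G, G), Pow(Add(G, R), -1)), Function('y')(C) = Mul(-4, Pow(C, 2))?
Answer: Rational(32, 39) ≈ 0.82051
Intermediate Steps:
R = 12 (R = Add(-2, 14) = 12)
Function('m')(G) = Mul(Rational(2, 3), G, Pow(Add(12, G), -1)) (Function('m')(G) = Mul(Rational(1, 3), Mul(Add(G, G), Pow(Add(G, 12), -1))) = Mul(Rational(1, 3), Mul(Mul(2, G), Pow(Add(12, G), -1))) = Mul(Rational(1, 3), Mul(2, G, Pow(Add(12, G), -1))) = Mul(Rational(2, 3), G, Pow(Add(12, G), -1)))
Function('N')(O) = 1
Mul(Function('m')(Function('y')(4)), Function('N')(-23)) = Mul(Mul(Rational(2, 3), Mul(-4, Pow(4, 2)), Pow(Add(12, Mul(-4, Pow(4, 2))), -1)), 1) = Mul(Mul(Rational(2, 3), Mul(-4, 16), Pow(Add(12, Mul(-4, 16)), -1)), 1) = Mul(Mul(Rational(2, 3), -64, Pow(Add(12, -64), -1)), 1) = Mul(Mul(Rational(2, 3), -64, Pow(-52, -1)), 1) = Mul(Mul(Rational(2, 3), -64, Rational(-1, 52)), 1) = Mul(Rational(32, 39), 1) = Rational(32, 39)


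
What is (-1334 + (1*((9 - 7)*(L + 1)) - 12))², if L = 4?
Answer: 1784896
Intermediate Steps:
(-1334 + (1*((9 - 7)*(L + 1)) - 12))² = (-1334 + (1*((9 - 7)*(4 + 1)) - 12))² = (-1334 + (1*(2*5) - 12))² = (-1334 + (1*10 - 12))² = (-1334 + (10 - 12))² = (-1334 - 2)² = (-1336)² = 1784896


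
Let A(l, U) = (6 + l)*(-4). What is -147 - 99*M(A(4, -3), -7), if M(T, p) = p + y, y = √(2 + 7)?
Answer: 249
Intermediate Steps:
A(l, U) = -24 - 4*l
y = 3 (y = √9 = 3)
M(T, p) = 3 + p (M(T, p) = p + 3 = 3 + p)
-147 - 99*M(A(4, -3), -7) = -147 - 99*(3 - 7) = -147 - 99*(-4) = -147 + 396 = 249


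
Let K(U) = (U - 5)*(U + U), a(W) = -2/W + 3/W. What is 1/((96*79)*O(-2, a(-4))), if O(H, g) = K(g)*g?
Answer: -1/4977 ≈ -0.00020092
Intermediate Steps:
a(W) = 1/W
K(U) = 2*U*(-5 + U) (K(U) = (-5 + U)*(2*U) = 2*U*(-5 + U))
O(H, g) = 2*g²*(-5 + g) (O(H, g) = (2*g*(-5 + g))*g = 2*g²*(-5 + g))
1/((96*79)*O(-2, a(-4))) = 1/((96*79)*(2*(1/(-4))²*(-5 + 1/(-4)))) = 1/(7584*(2*(-¼)²*(-5 - ¼))) = 1/(7584*(2*(1/16)*(-21/4))) = 1/(7584*(-21/32)) = 1/(-4977) = -1/4977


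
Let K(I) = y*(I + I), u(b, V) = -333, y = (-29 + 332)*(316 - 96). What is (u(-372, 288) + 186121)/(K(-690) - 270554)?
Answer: -92894/46130677 ≈ -0.0020137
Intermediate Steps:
y = 66660 (y = 303*220 = 66660)
K(I) = 133320*I (K(I) = 66660*(I + I) = 66660*(2*I) = 133320*I)
(u(-372, 288) + 186121)/(K(-690) - 270554) = (-333 + 186121)/(133320*(-690) - 270554) = 185788/(-91990800 - 270554) = 185788/(-92261354) = 185788*(-1/92261354) = -92894/46130677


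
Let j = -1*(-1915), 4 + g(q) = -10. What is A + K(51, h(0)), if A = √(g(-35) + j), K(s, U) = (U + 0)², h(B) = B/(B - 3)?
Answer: √1901 ≈ 43.600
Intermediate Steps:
g(q) = -14 (g(q) = -4 - 10 = -14)
j = 1915
h(B) = B/(-3 + B)
K(s, U) = U²
A = √1901 (A = √(-14 + 1915) = √1901 ≈ 43.600)
A + K(51, h(0)) = √1901 + (0/(-3 + 0))² = √1901 + (0/(-3))² = √1901 + (0*(-⅓))² = √1901 + 0² = √1901 + 0 = √1901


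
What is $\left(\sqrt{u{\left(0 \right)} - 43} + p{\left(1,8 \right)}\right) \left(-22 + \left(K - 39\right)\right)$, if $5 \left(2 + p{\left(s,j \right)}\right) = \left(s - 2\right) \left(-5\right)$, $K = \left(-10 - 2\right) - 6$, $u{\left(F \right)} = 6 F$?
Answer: $79 - 79 i \sqrt{43} \approx 79.0 - 518.04 i$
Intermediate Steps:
$K = -18$ ($K = -12 - 6 = -18$)
$p{\left(s,j \right)} = - s$ ($p{\left(s,j \right)} = -2 + \frac{\left(s - 2\right) \left(-5\right)}{5} = -2 + \frac{\left(-2 + s\right) \left(-5\right)}{5} = -2 + \frac{10 - 5 s}{5} = -2 - \left(-2 + s\right) = - s$)
$\left(\sqrt{u{\left(0 \right)} - 43} + p{\left(1,8 \right)}\right) \left(-22 + \left(K - 39\right)\right) = \left(\sqrt{6 \cdot 0 - 43} - 1\right) \left(-22 - 57\right) = \left(\sqrt{0 - 43} - 1\right) \left(-22 - 57\right) = \left(\sqrt{-43} - 1\right) \left(-22 - 57\right) = \left(i \sqrt{43} - 1\right) \left(-79\right) = \left(-1 + i \sqrt{43}\right) \left(-79\right) = 79 - 79 i \sqrt{43}$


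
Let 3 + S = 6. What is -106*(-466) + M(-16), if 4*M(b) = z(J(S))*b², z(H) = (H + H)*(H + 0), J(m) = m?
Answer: 50548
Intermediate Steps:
S = 3 (S = -3 + 6 = 3)
z(H) = 2*H² (z(H) = (2*H)*H = 2*H²)
M(b) = 9*b²/2 (M(b) = ((2*3²)*b²)/4 = ((2*9)*b²)/4 = (18*b²)/4 = 9*b²/2)
-106*(-466) + M(-16) = -106*(-466) + (9/2)*(-16)² = 49396 + (9/2)*256 = 49396 + 1152 = 50548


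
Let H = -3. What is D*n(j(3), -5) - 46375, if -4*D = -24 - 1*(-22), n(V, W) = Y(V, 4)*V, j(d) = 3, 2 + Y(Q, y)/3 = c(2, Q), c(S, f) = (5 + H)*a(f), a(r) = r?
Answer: -46357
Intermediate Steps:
c(S, f) = 2*f (c(S, f) = (5 - 3)*f = 2*f)
Y(Q, y) = -6 + 6*Q (Y(Q, y) = -6 + 3*(2*Q) = -6 + 6*Q)
n(V, W) = V*(-6 + 6*V) (n(V, W) = (-6 + 6*V)*V = V*(-6 + 6*V))
D = ½ (D = -(-24 - 1*(-22))/4 = -(-24 + 22)/4 = -¼*(-2) = ½ ≈ 0.50000)
D*n(j(3), -5) - 46375 = (6*3*(-1 + 3))/2 - 46375 = (6*3*2)/2 - 46375 = (½)*36 - 46375 = 18 - 46375 = -46357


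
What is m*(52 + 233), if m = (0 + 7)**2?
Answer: 13965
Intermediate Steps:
m = 49 (m = 7**2 = 49)
m*(52 + 233) = 49*(52 + 233) = 49*285 = 13965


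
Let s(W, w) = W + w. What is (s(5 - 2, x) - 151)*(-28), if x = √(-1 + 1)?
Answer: 4144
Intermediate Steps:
x = 0 (x = √0 = 0)
(s(5 - 2, x) - 151)*(-28) = (((5 - 2) + 0) - 151)*(-28) = ((3 + 0) - 151)*(-28) = (3 - 151)*(-28) = -148*(-28) = 4144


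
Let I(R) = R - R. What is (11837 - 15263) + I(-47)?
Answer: -3426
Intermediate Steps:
I(R) = 0
(11837 - 15263) + I(-47) = (11837 - 15263) + 0 = -3426 + 0 = -3426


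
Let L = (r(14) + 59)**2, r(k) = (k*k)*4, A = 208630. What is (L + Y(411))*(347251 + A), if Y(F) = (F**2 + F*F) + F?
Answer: 583064692662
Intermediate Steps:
r(k) = 4*k**2 (r(k) = k**2*4 = 4*k**2)
L = 710649 (L = (4*14**2 + 59)**2 = (4*196 + 59)**2 = (784 + 59)**2 = 843**2 = 710649)
Y(F) = F + 2*F**2 (Y(F) = (F**2 + F**2) + F = 2*F**2 + F = F + 2*F**2)
(L + Y(411))*(347251 + A) = (710649 + 411*(1 + 2*411))*(347251 + 208630) = (710649 + 411*(1 + 822))*555881 = (710649 + 411*823)*555881 = (710649 + 338253)*555881 = 1048902*555881 = 583064692662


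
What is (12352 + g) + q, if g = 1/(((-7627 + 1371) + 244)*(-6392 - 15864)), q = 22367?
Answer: 4645508856769/133803072 ≈ 34719.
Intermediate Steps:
g = 1/133803072 (g = 1/((-6256 + 244)*(-22256)) = 1/(-6012*(-22256)) = 1/133803072 ≈ 7.4737e-9)
(12352 + g) + q = (12352 + 1/133803072) + 22367 = 1652735545345/133803072 + 22367 = 4645508856769/133803072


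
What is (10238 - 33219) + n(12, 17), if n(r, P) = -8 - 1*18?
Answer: -23007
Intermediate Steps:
n(r, P) = -26 (n(r, P) = -8 - 18 = -26)
(10238 - 33219) + n(12, 17) = (10238 - 33219) - 26 = -22981 - 26 = -23007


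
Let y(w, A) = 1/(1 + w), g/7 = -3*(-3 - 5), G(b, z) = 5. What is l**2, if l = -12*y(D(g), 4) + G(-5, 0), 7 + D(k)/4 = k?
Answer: 1147041/46225 ≈ 24.814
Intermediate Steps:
g = 168 (g = 7*(-3*(-3 - 5)) = 7*(-3*(-8)) = 7*24 = 168)
D(k) = -28 + 4*k
l = 1071/215 (l = -12/(1 + (-28 + 4*168)) + 5 = -12/(1 + (-28 + 672)) + 5 = -12/(1 + 644) + 5 = -12/645 + 5 = -12*1/645 + 5 = -4/215 + 5 = 1071/215 ≈ 4.9814)
l**2 = (1071/215)**2 = 1147041/46225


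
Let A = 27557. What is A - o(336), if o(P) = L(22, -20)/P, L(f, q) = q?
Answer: 2314793/84 ≈ 27557.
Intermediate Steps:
o(P) = -20/P
A - o(336) = 27557 - (-20)/336 = 27557 - 1*(-5/84) = 27557 + 5/84 = 2314793/84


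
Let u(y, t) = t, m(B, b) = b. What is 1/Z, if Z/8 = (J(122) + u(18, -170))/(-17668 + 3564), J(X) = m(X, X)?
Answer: 1763/48 ≈ 36.729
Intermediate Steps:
J(X) = X
Z = 48/1763 (Z = 8*((122 - 170)/(-17668 + 3564)) = 8*(-48/(-14104)) = 8*(-48*(-1/14104)) = 8*(6/1763) = 48/1763 ≈ 0.027226)
1/Z = 1/(48/1763) = 1763/48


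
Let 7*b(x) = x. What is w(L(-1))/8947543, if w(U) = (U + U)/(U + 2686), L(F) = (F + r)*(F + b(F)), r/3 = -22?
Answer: 536/86513793267 ≈ 6.1955e-9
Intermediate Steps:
r = -66 (r = 3*(-22) = -66)
b(x) = x/7
L(F) = 8*F*(-66 + F)/7 (L(F) = (F - 66)*(F + F/7) = (-66 + F)*(8*F/7) = 8*F*(-66 + F)/7)
w(U) = 2*U/(2686 + U) (w(U) = (2*U)/(2686 + U) = 2*U/(2686 + U))
w(L(-1))/8947543 = (2*((8/7)*(-1)*(-66 - 1))/(2686 + (8/7)*(-1)*(-66 - 1)))/8947543 = (2*((8/7)*(-1)*(-67))/(2686 + (8/7)*(-1)*(-67)))*(1/8947543) = (2*(536/7)/(2686 + 536/7))*(1/8947543) = (2*(536/7)/(19338/7))*(1/8947543) = (2*(536/7)*(7/19338))*(1/8947543) = (536/9669)*(1/8947543) = 536/86513793267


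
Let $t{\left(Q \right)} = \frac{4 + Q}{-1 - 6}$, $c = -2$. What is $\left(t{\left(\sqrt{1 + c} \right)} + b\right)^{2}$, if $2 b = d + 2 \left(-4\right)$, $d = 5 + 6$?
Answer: $\frac{165}{196} - \frac{13 i}{49} \approx 0.84184 - 0.26531 i$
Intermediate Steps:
$d = 11$
$t{\left(Q \right)} = - \frac{4}{7} - \frac{Q}{7}$ ($t{\left(Q \right)} = \frac{4 + Q}{-7} = \left(4 + Q\right) \left(- \frac{1}{7}\right) = - \frac{4}{7} - \frac{Q}{7}$)
$b = \frac{3}{2}$ ($b = \frac{11 + 2 \left(-4\right)}{2} = \frac{11 - 8}{2} = \frac{1}{2} \cdot 3 = \frac{3}{2} \approx 1.5$)
$\left(t{\left(\sqrt{1 + c} \right)} + b\right)^{2} = \left(\left(- \frac{4}{7} - \frac{\sqrt{1 - 2}}{7}\right) + \frac{3}{2}\right)^{2} = \left(\left(- \frac{4}{7} - \frac{\sqrt{-1}}{7}\right) + \frac{3}{2}\right)^{2} = \left(\left(- \frac{4}{7} - \frac{i}{7}\right) + \frac{3}{2}\right)^{2} = \left(\frac{13}{14} - \frac{i}{7}\right)^{2}$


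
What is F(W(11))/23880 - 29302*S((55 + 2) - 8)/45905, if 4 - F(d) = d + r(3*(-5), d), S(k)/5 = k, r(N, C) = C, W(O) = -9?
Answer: -17143327129/109621140 ≈ -156.39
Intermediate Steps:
S(k) = 5*k
F(d) = 4 - 2*d (F(d) = 4 - (d + d) = 4 - 2*d)
F(W(11))/23880 - 29302*S((55 + 2) - 8)/45905 = (4 - 2*(-9))/23880 - 29302/(45905/((5*((55 + 2) - 8)))) = (4 + 18)*(1/23880) - 29302/(45905/((5*(57 - 8)))) = 22*(1/23880) - 29302/(45905/((5*49))) = 11/11940 - 29302/(45905/245) = 11/11940 - 29302/(45905*(1/245)) = 11/11940 - 29302/9181/49 = 11/11940 - 29302*49/9181 = 11/11940 - 1435798/9181 = -17143327129/109621140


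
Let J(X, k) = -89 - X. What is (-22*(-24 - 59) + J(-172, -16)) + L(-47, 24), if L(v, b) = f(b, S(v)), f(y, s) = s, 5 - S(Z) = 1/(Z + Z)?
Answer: 179917/94 ≈ 1914.0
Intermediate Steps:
S(Z) = 5 - 1/(2*Z) (S(Z) = 5 - 1/(Z + Z) = 5 - 1/(2*Z))
L(v, b) = 5 - 1/(2*v)
(-22*(-24 - 59) + J(-172, -16)) + L(-47, 24) = (-22*(-24 - 59) + (-89 - 1*(-172))) + (5 - ½/(-47)) = (-22*(-83) + (-89 + 172)) + (5 - ½*(-1/47)) = (1826 + 83) + (5 + 1/94) = 1909 + 471/94 = 179917/94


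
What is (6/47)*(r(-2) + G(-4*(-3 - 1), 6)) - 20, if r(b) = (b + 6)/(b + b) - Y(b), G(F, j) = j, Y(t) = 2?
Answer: -922/47 ≈ -19.617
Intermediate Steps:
r(b) = -2 + (6 + b)/(2*b) (r(b) = (b + 6)/(b + b) - 1*2 = (6 + b)/((2*b)) - 2 = (6 + b)*(1/(2*b)) - 2 = (6 + b)/(2*b) - 2 = -2 + (6 + b)/(2*b))
(6/47)*(r(-2) + G(-4*(-3 - 1), 6)) - 20 = (6/47)*((-3/2 + 3/(-2)) + 6) - 20 = (6*(1/47))*((-3/2 + 3*(-1/2)) + 6) - 20 = 6*((-3/2 - 3/2) + 6)/47 - 20 = 6*(-3 + 6)/47 - 20 = (6/47)*3 - 20 = 18/47 - 20 = -922/47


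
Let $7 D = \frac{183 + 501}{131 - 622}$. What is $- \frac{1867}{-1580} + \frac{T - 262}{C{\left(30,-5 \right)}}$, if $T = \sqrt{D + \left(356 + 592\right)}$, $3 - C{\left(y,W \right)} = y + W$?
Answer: $\frac{227517}{17380} - \frac{\sqrt{2799085926}}{37807} \approx 11.691$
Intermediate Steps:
$C{\left(y,W \right)} = 3 - W - y$ ($C{\left(y,W \right)} = 3 - \left(y + W\right) = 3 - \left(W + y\right) = 3 - W - y$)
$D = - \frac{684}{3437}$ ($D = \frac{\left(183 + 501\right) \frac{1}{131 - 622}}{7} = \frac{684 \frac{1}{-491}}{7} = \frac{684 \left(- \frac{1}{491}\right)}{7} = \frac{1}{7} \left(- \frac{684}{491}\right) = - \frac{684}{3437} \approx -0.19901$)
$T = \frac{2 \sqrt{2799085926}}{3437}$ ($T = \sqrt{- \frac{684}{3437} + \left(356 + 592\right)} = \sqrt{- \frac{684}{3437} + 948} = \sqrt{\frac{3257592}{3437}} = \frac{2 \sqrt{2799085926}}{3437} \approx 30.786$)
$- \frac{1867}{-1580} + \frac{T - 262}{C{\left(30,-5 \right)}} = - \frac{1867}{-1580} + \frac{\frac{2 \sqrt{2799085926}}{3437} - 262}{3 - -5 - 30} = \left(-1867\right) \left(- \frac{1}{1580}\right) + \frac{-262 + \frac{2 \sqrt{2799085926}}{3437}}{3 + 5 - 30} = \frac{1867}{1580} + \frac{-262 + \frac{2 \sqrt{2799085926}}{3437}}{-22} = \frac{1867}{1580} + \left(-262 + \frac{2 \sqrt{2799085926}}{3437}\right) \left(- \frac{1}{22}\right) = \frac{1867}{1580} + \left(\frac{131}{11} - \frac{\sqrt{2799085926}}{37807}\right) = \frac{227517}{17380} - \frac{\sqrt{2799085926}}{37807}$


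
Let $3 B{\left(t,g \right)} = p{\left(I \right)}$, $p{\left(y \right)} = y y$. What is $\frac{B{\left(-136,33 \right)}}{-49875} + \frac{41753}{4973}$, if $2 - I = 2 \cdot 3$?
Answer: $\frac{6247213057}{744085125} \approx 8.3958$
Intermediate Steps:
$I = -4$ ($I = 2 - 2 \cdot 3 = 2 - 6 = -4$)
$p{\left(y \right)} = y^{2}$
$B{\left(t,g \right)} = \frac{16}{3}$ ($B{\left(t,g \right)} = \frac{\left(-4\right)^{2}}{3} = \frac{1}{3} \cdot 16 = \frac{16}{3}$)
$\frac{B{\left(-136,33 \right)}}{-49875} + \frac{41753}{4973} = \frac{16}{3 \left(-49875\right)} + \frac{41753}{4973} = \frac{16}{3} \left(- \frac{1}{49875}\right) + 41753 \cdot \frac{1}{4973} = - \frac{16}{149625} + \frac{41753}{4973} = \frac{6247213057}{744085125}$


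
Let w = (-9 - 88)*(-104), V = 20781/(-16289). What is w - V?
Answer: 164344213/16289 ≈ 10089.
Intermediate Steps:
V = -20781/16289 (V = 20781*(-1/16289) = -20781/16289 ≈ -1.2758)
w = 10088 (w = -97*(-104) = 10088)
w - V = 10088 - 1*(-20781/16289) = 10088 + 20781/16289 = 164344213/16289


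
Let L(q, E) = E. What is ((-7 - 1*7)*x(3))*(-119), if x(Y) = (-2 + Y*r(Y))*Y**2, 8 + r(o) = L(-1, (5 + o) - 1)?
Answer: -74970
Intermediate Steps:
r(o) = -4 + o (r(o) = -8 + ((5 + o) - 1) = -8 + (4 + o) = -4 + o)
x(Y) = Y**2*(-2 + Y*(-4 + Y)) (x(Y) = (-2 + Y*(-4 + Y))*Y**2 = Y**2*(-2 + Y*(-4 + Y)))
((-7 - 1*7)*x(3))*(-119) = ((-7 - 1*7)*(3**2*(-2 + 3*(-4 + 3))))*(-119) = ((-7 - 7)*(9*(-2 + 3*(-1))))*(-119) = -126*(-2 - 3)*(-119) = -126*(-5)*(-119) = -14*(-45)*(-119) = 630*(-119) = -74970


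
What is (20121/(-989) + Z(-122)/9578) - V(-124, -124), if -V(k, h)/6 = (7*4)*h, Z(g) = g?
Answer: -98763458870/4736321 ≈ -20852.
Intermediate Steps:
V(k, h) = -168*h (V(k, h) = -6*7*4*h = -168*h)
(20121/(-989) + Z(-122)/9578) - V(-124, -124) = (20121/(-989) - 122/9578) - (-168)*(-124) = (20121*(-1/989) - 122*1/9578) - 1*20832 = (-20121/989 - 61/4789) - 20832 = -96419798/4736321 - 20832 = -98763458870/4736321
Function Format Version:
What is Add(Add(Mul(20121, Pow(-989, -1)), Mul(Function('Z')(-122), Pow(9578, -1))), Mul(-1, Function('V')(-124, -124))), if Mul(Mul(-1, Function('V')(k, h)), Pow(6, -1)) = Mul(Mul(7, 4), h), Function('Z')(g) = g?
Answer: Rational(-98763458870, 4736321) ≈ -20852.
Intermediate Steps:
Function('V')(k, h) = Mul(-168, h) (Function('V')(k, h) = Mul(-6, Mul(Mul(7, 4), h)) = Mul(-6, Mul(28, h)) = Mul(-168, h))
Add(Add(Mul(20121, Pow(-989, -1)), Mul(Function('Z')(-122), Pow(9578, -1))), Mul(-1, Function('V')(-124, -124))) = Add(Add(Mul(20121, Pow(-989, -1)), Mul(-122, Pow(9578, -1))), Mul(-1, Mul(-168, -124))) = Add(Add(Mul(20121, Rational(-1, 989)), Mul(-122, Rational(1, 9578))), Mul(-1, 20832)) = Add(Add(Rational(-20121, 989), Rational(-61, 4789)), -20832) = Add(Rational(-96419798, 4736321), -20832) = Rational(-98763458870, 4736321)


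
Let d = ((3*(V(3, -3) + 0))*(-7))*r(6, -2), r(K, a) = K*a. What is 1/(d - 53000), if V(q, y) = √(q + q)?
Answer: -6625/351077372 - 63*√6/702154744 ≈ -1.9090e-5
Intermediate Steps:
V(q, y) = √2*√q (V(q, y) = √(2*q) = √2*√q)
d = 252*√6 (d = ((3*(√2*√3 + 0))*(-7))*(6*(-2)) = ((3*(√6 + 0))*(-7))*(-12) = ((3*√6)*(-7))*(-12) = -21*√6*(-12) = 252*√6 ≈ 617.27)
1/(d - 53000) = 1/(252*√6 - 53000) = 1/(-53000 + 252*√6)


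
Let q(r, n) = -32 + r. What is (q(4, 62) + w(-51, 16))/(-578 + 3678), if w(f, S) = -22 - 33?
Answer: -83/3100 ≈ -0.026774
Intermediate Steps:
w(f, S) = -55
(q(4, 62) + w(-51, 16))/(-578 + 3678) = ((-32 + 4) - 55)/(-578 + 3678) = (-28 - 55)/3100 = -83*1/3100 = -83/3100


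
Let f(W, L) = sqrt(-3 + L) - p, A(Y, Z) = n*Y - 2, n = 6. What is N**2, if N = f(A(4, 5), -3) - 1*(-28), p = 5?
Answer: (23 + I*sqrt(6))**2 ≈ 523.0 + 112.68*I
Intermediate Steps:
A(Y, Z) = -2 + 6*Y (A(Y, Z) = 6*Y - 2 = -2 + 6*Y)
f(W, L) = -5 + sqrt(-3 + L) (f(W, L) = sqrt(-3 + L) - 1*5 = sqrt(-3 + L) - 5 = -5 + sqrt(-3 + L))
N = 23 + I*sqrt(6) (N = (-5 + sqrt(-3 - 3)) - 1*(-28) = (-5 + sqrt(-6)) + 28 = (-5 + I*sqrt(6)) + 28 = 23 + I*sqrt(6) ≈ 23.0 + 2.4495*I)
N**2 = (23 + I*sqrt(6))**2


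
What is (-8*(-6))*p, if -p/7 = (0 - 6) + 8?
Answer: -672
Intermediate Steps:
p = -14 (p = -7*((0 - 6) + 8) = -7*(-6 + 8) = -7*2 = -14)
(-8*(-6))*p = -8*(-6)*(-14) = 48*(-14) = -672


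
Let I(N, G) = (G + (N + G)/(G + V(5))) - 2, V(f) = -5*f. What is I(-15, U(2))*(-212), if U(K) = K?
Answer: -2756/23 ≈ -119.83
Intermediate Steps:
I(N, G) = -2 + G + (G + N)/(-25 + G) (I(N, G) = (G + (N + G)/(G - 5*5)) - 2 = (G + (G + N)/(G - 25)) - 2 = (G + (G + N)/(-25 + G)) - 2 = -2 + G + (G + N)/(-25 + G))
I(-15, U(2))*(-212) = ((50 - 15 + 2**2 - 26*2)/(-25 + 2))*(-212) = ((50 - 15 + 4 - 52)/(-23))*(-212) = -1/23*(-13)*(-212) = (13/23)*(-212) = -2756/23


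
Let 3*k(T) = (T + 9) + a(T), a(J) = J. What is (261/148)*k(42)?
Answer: 8091/148 ≈ 54.669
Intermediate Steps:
k(T) = 3 + 2*T/3 (k(T) = ((T + 9) + T)/3 = ((9 + T) + T)/3 = (9 + 2*T)/3 = 3 + 2*T/3)
(261/148)*k(42) = (261/148)*(3 + (⅔)*42) = (261*(1/148))*(3 + 28) = (261/148)*31 = 8091/148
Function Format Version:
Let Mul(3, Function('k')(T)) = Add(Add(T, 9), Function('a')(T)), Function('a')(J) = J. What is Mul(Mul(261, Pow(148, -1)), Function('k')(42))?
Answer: Rational(8091, 148) ≈ 54.669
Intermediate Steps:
Function('k')(T) = Add(3, Mul(Rational(2, 3), T)) (Function('k')(T) = Mul(Rational(1, 3), Add(Add(T, 9), T)) = Mul(Rational(1, 3), Add(Add(9, T), T)) = Mul(Rational(1, 3), Add(9, Mul(2, T))) = Add(3, Mul(Rational(2, 3), T)))
Mul(Mul(261, Pow(148, -1)), Function('k')(42)) = Mul(Mul(261, Pow(148, -1)), Add(3, Mul(Rational(2, 3), 42))) = Mul(Mul(261, Rational(1, 148)), Add(3, 28)) = Mul(Rational(261, 148), 31) = Rational(8091, 148)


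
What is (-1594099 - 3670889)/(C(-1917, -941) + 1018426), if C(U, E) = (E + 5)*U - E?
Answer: -1754996/937893 ≈ -1.8712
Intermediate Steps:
C(U, E) = -E + U*(5 + E) (C(U, E) = (5 + E)*U - E = U*(5 + E) - E = -E + U*(5 + E))
(-1594099 - 3670889)/(C(-1917, -941) + 1018426) = (-1594099 - 3670889)/((-1*(-941) + 5*(-1917) - 941*(-1917)) + 1018426) = -5264988/((941 - 9585 + 1803897) + 1018426) = -5264988/(1795253 + 1018426) = -5264988/2813679 = -5264988*1/2813679 = -1754996/937893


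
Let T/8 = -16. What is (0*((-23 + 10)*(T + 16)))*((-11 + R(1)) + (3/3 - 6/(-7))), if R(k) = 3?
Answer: 0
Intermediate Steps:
T = -128 (T = 8*(-16) = -128)
(0*((-23 + 10)*(T + 16)))*((-11 + R(1)) + (3/3 - 6/(-7))) = (0*((-23 + 10)*(-128 + 16)))*((-11 + 3) + (3/3 - 6/(-7))) = (0*(-13*(-112)))*(-8 + (3*(⅓) - 6*(-⅐))) = (0*1456)*(-8 + (1 + 6/7)) = 0*(-8 + 13/7) = 0*(-43/7) = 0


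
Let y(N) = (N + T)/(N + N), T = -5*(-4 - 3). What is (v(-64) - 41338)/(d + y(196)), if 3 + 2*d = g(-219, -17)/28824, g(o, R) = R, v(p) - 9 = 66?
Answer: 16651105968/367625 ≈ 45294.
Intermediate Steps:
v(p) = 75 (v(p) = 9 + 66 = 75)
T = 35 (T = -5*(-7) = 35)
y(N) = (35 + N)/(2*N) (y(N) = (N + 35)/(N + N) = (35 + N)/((2*N)) = (35 + N)*(1/(2*N)) = (35 + N)/(2*N))
d = -86489/57648 (d = -3/2 + (-17/28824)/2 = -3/2 + (-17*1/28824)/2 = -3/2 + (½)*(-17/28824) = -3/2 - 17/57648 = -86489/57648 ≈ -1.5003)
(v(-64) - 41338)/(d + y(196)) = (75 - 41338)/(-86489/57648 + (½)*(35 + 196)/196) = -41263/(-86489/57648 + (½)*(1/196)*231) = -41263/(-86489/57648 + 33/56) = -41263/(-367625/403536) = -41263*(-403536/367625) = 16651105968/367625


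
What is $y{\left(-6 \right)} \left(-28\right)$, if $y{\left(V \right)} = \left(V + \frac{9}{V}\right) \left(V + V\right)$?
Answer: $-2520$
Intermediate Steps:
$y{\left(V \right)} = 2 V \left(V + \frac{9}{V}\right)$ ($y{\left(V \right)} = \left(V + \frac{9}{V}\right) 2 V = 2 V \left(V + \frac{9}{V}\right)$)
$y{\left(-6 \right)} \left(-28\right) = \left(18 + 2 \left(-6\right)^{2}\right) \left(-28\right) = \left(18 + 2 \cdot 36\right) \left(-28\right) = \left(18 + 72\right) \left(-28\right) = 90 \left(-28\right) = -2520$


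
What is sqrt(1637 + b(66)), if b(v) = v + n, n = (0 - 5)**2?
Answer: 24*sqrt(3) ≈ 41.569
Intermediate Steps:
n = 25 (n = (-5)**2 = 25)
b(v) = 25 + v (b(v) = v + 25 = 25 + v)
sqrt(1637 + b(66)) = sqrt(1637 + (25 + 66)) = sqrt(1637 + 91) = sqrt(1728) = 24*sqrt(3)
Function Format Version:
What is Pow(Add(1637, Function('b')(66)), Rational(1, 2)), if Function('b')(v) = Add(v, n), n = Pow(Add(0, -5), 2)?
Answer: Mul(24, Pow(3, Rational(1, 2))) ≈ 41.569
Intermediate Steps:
n = 25 (n = Pow(-5, 2) = 25)
Function('b')(v) = Add(25, v) (Function('b')(v) = Add(v, 25) = Add(25, v))
Pow(Add(1637, Function('b')(66)), Rational(1, 2)) = Pow(Add(1637, Add(25, 66)), Rational(1, 2)) = Pow(Add(1637, 91), Rational(1, 2)) = Pow(1728, Rational(1, 2)) = Mul(24, Pow(3, Rational(1, 2)))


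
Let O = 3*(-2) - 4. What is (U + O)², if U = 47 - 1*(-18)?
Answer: 3025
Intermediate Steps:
U = 65 (U = 47 + 18 = 65)
O = -10 (O = -6 - 4 = -10)
(U + O)² = (65 - 10)² = 55² = 3025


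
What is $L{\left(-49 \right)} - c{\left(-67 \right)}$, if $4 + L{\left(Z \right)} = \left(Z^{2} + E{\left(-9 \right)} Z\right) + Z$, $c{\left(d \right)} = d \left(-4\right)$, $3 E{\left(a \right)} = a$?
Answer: $2227$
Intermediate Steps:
$E{\left(a \right)} = \frac{a}{3}$
$c{\left(d \right)} = - 4 d$
$L{\left(Z \right)} = -4 + Z^{2} - 2 Z$ ($L{\left(Z \right)} = -4 + \left(\left(Z^{2} + \frac{1}{3} \left(-9\right) Z\right) + Z\right) = -4 + \left(\left(Z^{2} - 3 Z\right) + Z\right) = -4 + \left(Z^{2} - 2 Z\right) = -4 + Z^{2} - 2 Z$)
$L{\left(-49 \right)} - c{\left(-67 \right)} = \left(-4 + \left(-49\right)^{2} - -98\right) - \left(-4\right) \left(-67\right) = \left(-4 + 2401 + 98\right) - 268 = 2495 - 268 = 2227$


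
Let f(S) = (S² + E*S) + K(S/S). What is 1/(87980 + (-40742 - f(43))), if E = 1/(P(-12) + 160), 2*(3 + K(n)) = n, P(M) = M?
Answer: 148/6717899 ≈ 2.2031e-5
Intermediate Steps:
K(n) = -3 + n/2
E = 1/148 (E = 1/(-12 + 160) = 1/148 ≈ 0.0067568)
f(S) = -5/2 + S² + S/148 (f(S) = (S² + S/148) + (-3 + (S/S)/2) = (S² + S/148) + (-3 + (½)*1) = (S² + S/148) + (-3 + ½) = (S² + S/148) - 5/2 = -5/2 + S² + S/148)
1/(87980 + (-40742 - f(43))) = 1/(87980 + (-40742 - (-5/2 + 43² + (1/148)*43))) = 1/(87980 + (-40742 - (-5/2 + 1849 + 43/148))) = 1/(87980 + (-40742 - 1*273325/148)) = 1/(87980 + (-40742 - 273325/148)) = 1/(87980 - 6303141/148) = 1/(6717899/148) = 148/6717899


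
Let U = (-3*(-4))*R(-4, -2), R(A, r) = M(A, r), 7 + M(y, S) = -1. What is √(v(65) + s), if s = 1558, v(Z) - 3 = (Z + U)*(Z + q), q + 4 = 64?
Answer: I*√2314 ≈ 48.104*I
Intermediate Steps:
M(y, S) = -8 (M(y, S) = -7 - 1 = -8)
R(A, r) = -8
q = 60 (q = -4 + 64 = 60)
U = -96 (U = -3*(-4)*(-8) = 12*(-8) = -96)
v(Z) = 3 + (-96 + Z)*(60 + Z) (v(Z) = 3 + (Z - 96)*(Z + 60) = 3 + (-96 + Z)*(60 + Z))
√(v(65) + s) = √((-5757 + 65² - 36*65) + 1558) = √((-5757 + 4225 - 2340) + 1558) = √(-3872 + 1558) = √(-2314) = I*√2314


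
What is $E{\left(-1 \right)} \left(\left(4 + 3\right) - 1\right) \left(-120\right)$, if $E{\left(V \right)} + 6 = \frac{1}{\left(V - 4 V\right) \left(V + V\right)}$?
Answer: $4440$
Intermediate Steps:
$E{\left(V \right)} = -6 - \frac{1}{6 V^{2}}$ ($E{\left(V \right)} = -6 + \frac{1}{\left(V - 4 V\right) \left(V + V\right)} = -6 + \frac{1}{- 3 V 2 V} = -6 + \frac{1}{\left(-6\right) V^{2}} = -6 - \frac{1}{6 V^{2}}$)
$E{\left(-1 \right)} \left(\left(4 + 3\right) - 1\right) \left(-120\right) = \left(-6 - \frac{1}{6 \cdot 1}\right) \left(\left(4 + 3\right) - 1\right) \left(-120\right) = \left(-6 - \frac{1}{6}\right) \left(7 - 1\right) \left(-120\right) = \left(-6 - \frac{1}{6}\right) 6 \left(-120\right) = \left(- \frac{37}{6}\right) 6 \left(-120\right) = \left(-37\right) \left(-120\right) = 4440$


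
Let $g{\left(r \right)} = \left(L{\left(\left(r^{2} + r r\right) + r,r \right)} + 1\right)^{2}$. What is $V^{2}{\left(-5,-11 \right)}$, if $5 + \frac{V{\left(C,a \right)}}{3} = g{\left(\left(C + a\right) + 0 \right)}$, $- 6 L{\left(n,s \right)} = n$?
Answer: $\frac{3597600400}{9} \approx 3.9973 \cdot 10^{8}$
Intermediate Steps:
$L{\left(n,s \right)} = - \frac{n}{6}$
$g{\left(r \right)} = \left(1 - \frac{r^{2}}{3} - \frac{r}{6}\right)^{2}$ ($g{\left(r \right)} = \left(- \frac{\left(r^{2} + r r\right) + r}{6} + 1\right)^{2} = \left(- \frac{\left(r^{2} + r^{2}\right) + r}{6} + 1\right)^{2} = \left(- \frac{2 r^{2} + r}{6} + 1\right)^{2} = \left(- \frac{r + 2 r^{2}}{6} + 1\right)^{2} = \left(\left(- \frac{r^{2}}{3} - \frac{r}{6}\right) + 1\right)^{2} = \left(1 - \frac{r^{2}}{3} - \frac{r}{6}\right)^{2}$)
$V{\left(C,a \right)} = -15 + \frac{\left(-6 + \left(C + a\right) \left(1 + 2 C + 2 a\right)\right)^{2}}{12}$ ($V{\left(C,a \right)} = -15 + 3 \frac{\left(-6 + \left(\left(C + a\right) + 0\right) \left(1 + 2 \left(\left(C + a\right) + 0\right)\right)\right)^{2}}{36} = -15 + 3 \frac{\left(-6 + \left(C + a\right) \left(1 + 2 \left(C + a\right)\right)\right)^{2}}{36} = -15 + 3 \frac{\left(-6 + \left(C + a\right) \left(1 + \left(2 C + 2 a\right)\right)\right)^{2}}{36} = -15 + 3 \frac{\left(-6 + \left(C + a\right) \left(1 + 2 C + 2 a\right)\right)^{2}}{36} = -15 + \frac{\left(-6 + \left(C + a\right) \left(1 + 2 C + 2 a\right)\right)^{2}}{12}$)
$V^{2}{\left(-5,-11 \right)} = \left(-15 + \frac{\left(-6 + \left(-5 - 11\right) \left(1 + 2 \left(-5\right) + 2 \left(-11\right)\right)\right)^{2}}{12}\right)^{2} = \left(-15 + \frac{\left(-6 - 16 \left(1 - 10 - 22\right)\right)^{2}}{12}\right)^{2} = \left(-15 + \frac{\left(-6 - -496\right)^{2}}{12}\right)^{2} = \left(-15 + \frac{\left(-6 + 496\right)^{2}}{12}\right)^{2} = \left(-15 + \frac{490^{2}}{12}\right)^{2} = \left(-15 + \frac{1}{12} \cdot 240100\right)^{2} = \left(-15 + \frac{60025}{3}\right)^{2} = \left(\frac{59980}{3}\right)^{2} = \frac{3597600400}{9}$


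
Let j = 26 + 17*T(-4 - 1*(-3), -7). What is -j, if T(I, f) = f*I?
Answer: -145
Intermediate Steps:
T(I, f) = I*f
j = 145 (j = 26 + 17*((-4 - 1*(-3))*(-7)) = 26 + 17*((-4 + 3)*(-7)) = 26 + 17*(-1*(-7)) = 26 + 17*7 = 26 + 119 = 145)
-j = -1*145 = -145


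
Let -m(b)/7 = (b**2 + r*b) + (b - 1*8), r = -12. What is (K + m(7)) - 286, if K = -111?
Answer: -145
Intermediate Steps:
m(b) = 56 - 7*b**2 + 77*b (m(b) = -7*((b**2 - 12*b) + (b - 1*8)) = -7*((b**2 - 12*b) + (b - 8)) = -7*((b**2 - 12*b) + (-8 + b)) = -7*(-8 + b**2 - 11*b) = 56 - 7*b**2 + 77*b)
(K + m(7)) - 286 = (-111 + (56 - 7*7**2 + 77*7)) - 286 = (-111 + (56 - 7*49 + 539)) - 286 = (-111 + (56 - 343 + 539)) - 286 = (-111 + 252) - 286 = 141 - 286 = -145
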